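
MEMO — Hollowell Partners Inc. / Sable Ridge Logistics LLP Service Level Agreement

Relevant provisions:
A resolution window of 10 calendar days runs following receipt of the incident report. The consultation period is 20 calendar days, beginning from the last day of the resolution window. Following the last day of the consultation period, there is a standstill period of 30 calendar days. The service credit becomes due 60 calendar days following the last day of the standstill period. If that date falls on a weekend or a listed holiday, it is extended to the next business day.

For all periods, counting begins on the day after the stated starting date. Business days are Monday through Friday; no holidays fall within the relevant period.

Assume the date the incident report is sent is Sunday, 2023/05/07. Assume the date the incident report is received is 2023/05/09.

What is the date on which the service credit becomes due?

The last day of the resolution window: 10 calendar days after 2023/05/09 is 2023/05/19.
The last day of the consultation period: 20 calendar days after 2023/05/19 is 2023/06/08.
The last day of the standstill period: 2023/06/08 + 30 days = 2023/07/08.
The date on which the service credit becomes due: 2023/07/08 + 60 days = 2023/09/06. 2023/09/06 is a Wednesday, so no roll-forward applies.

2023/09/06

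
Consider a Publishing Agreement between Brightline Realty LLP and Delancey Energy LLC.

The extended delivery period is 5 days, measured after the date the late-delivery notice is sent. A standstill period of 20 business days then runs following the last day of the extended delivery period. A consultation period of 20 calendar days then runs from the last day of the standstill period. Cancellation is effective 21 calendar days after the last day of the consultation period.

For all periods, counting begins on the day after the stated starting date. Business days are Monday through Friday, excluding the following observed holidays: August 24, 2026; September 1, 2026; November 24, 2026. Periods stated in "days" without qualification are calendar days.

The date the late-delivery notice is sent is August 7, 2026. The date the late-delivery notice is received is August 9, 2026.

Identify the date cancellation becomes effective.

The last day of the extended delivery period: 5 calendar days after August 7, 2026 is August 12, 2026.
The last day of the standstill period: 20 business days after Wednesday, August 12, 2026, skipping weekends and the listed holidays on Aug 24, Sep 1 — Aug 13, Aug 14, Aug 17, Aug 18, …, Sep 9, Sep 10, Sep 11 — lands on Friday, September 11, 2026.
Adding 20 calendar days to September 11, 2026 gives October 1, 2026, which is the last day of the consultation period.
Adding 21 calendar days to October 1, 2026 gives October 22, 2026, which is the date cancellation becomes effective.

October 22, 2026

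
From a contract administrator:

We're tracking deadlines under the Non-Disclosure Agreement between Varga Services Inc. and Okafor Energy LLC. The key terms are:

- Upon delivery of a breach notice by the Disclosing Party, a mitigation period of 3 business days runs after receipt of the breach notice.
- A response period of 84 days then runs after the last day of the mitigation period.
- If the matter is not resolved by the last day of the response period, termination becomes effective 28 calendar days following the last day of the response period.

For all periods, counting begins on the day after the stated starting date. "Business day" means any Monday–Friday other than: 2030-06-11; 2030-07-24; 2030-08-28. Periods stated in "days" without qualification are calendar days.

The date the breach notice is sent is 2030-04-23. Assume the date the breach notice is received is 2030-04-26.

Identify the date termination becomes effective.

The last day of the mitigation period: counting 3 business days from Friday, 2030-04-26 (Apr 29, Apr 30, May 1, skipping weekends) reaches Wednesday, 2030-05-01.
Adding 84 calendar days to 2030-05-01 gives 2030-07-24, which is the last day of the response period.
The date termination becomes effective: 2030-07-24 + 28 days = 2030-08-21.

2030-08-21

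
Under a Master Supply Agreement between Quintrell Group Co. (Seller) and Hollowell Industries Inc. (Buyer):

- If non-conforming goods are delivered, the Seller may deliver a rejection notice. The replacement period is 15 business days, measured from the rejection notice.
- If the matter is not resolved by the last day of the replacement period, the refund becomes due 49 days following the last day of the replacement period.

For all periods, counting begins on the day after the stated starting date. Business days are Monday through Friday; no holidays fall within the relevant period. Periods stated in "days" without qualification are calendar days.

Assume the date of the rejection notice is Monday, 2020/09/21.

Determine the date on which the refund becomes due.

The last day of the replacement period: counting 15 business days from Monday, 2020/09/21 (Sep 22, Sep 23, Sep 24, Sep 25, …, Oct 8, Oct 9, Oct 12, skipping weekends) reaches Monday, 2020/10/12.
The date on which the refund becomes due: 49 calendar days after 2020/10/12 is 2020/11/30.

2020/11/30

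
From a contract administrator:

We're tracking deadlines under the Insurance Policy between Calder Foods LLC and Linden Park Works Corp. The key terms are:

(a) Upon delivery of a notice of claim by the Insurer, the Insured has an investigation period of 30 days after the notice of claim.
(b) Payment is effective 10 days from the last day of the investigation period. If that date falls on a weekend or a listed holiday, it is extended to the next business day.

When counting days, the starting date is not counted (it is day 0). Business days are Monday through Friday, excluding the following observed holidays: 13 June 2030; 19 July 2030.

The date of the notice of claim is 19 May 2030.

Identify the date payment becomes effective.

The last day of the investigation period: 30 calendar days after 19 May 2030 is 18 June 2030.
The date payment becomes effective: 18 June 2030 + 10 days = 28 June 2030. 28 June 2030 is a Friday and is not a listed holiday, so no roll-forward applies.

28 June 2030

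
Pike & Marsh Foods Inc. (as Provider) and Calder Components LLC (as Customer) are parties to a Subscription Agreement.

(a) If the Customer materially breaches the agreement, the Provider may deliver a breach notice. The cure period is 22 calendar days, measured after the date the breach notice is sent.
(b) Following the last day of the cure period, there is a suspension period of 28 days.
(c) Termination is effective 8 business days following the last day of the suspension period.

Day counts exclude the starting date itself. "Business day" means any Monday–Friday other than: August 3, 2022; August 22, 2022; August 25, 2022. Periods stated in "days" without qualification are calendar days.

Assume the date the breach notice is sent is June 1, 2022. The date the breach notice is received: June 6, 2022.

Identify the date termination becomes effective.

The last day of the cure period: 22 calendar days after June 1, 2022 is June 23, 2022.
The last day of the suspension period: June 23, 2022 + 28 days = July 21, 2022.
From Thursday, July 21, 2022, 8 business days (Jul 22, Jul 25, Jul 26, Jul 27, Jul 28, Jul 29, Aug 1, Aug 2, skipping weekends) brings us to Tuesday, August 2, 2022, which is the date termination becomes effective.

August 2, 2022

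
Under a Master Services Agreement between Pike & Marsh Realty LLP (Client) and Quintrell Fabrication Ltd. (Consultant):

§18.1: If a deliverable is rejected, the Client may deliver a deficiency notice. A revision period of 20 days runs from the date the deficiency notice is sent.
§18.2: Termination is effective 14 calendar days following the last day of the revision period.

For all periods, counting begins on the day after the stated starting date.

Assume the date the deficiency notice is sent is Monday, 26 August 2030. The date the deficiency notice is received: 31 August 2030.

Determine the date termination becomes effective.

29 September 2030

The last day of the revision period: 20 calendar days after 26 August 2030 is 15 September 2030.
The date termination becomes effective: 15 September 2030 + 14 days = 29 September 2030.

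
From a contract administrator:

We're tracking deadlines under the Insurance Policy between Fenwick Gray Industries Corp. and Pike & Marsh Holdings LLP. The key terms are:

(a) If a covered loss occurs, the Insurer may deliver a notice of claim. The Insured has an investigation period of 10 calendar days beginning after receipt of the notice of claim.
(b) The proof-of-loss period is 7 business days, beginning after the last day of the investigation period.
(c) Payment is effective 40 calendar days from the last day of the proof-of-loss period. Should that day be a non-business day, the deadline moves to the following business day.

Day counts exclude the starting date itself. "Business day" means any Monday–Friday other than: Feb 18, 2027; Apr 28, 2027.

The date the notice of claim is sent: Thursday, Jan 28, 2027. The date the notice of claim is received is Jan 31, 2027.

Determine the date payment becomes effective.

Apr 5, 2027

Adding 10 calendar days to Jan 31, 2027 gives Feb 10, 2027, which is the last day of the investigation period.
The last day of the proof-of-loss period: counting 7 business days from Wednesday, Feb 10, 2027 (Feb 11, Feb 12, Feb 15, Feb 16, Feb 17, Feb 19, Feb 22, skipping weekends and the listed holiday on Feb 18) reaches Monday, Feb 22, 2027.
Adding 40 calendar days to Feb 22, 2027 gives Apr 3, 2027, which is the date payment becomes effective. That falls on a Saturday, so it rolls to the next business day, Monday, Apr 5, 2027.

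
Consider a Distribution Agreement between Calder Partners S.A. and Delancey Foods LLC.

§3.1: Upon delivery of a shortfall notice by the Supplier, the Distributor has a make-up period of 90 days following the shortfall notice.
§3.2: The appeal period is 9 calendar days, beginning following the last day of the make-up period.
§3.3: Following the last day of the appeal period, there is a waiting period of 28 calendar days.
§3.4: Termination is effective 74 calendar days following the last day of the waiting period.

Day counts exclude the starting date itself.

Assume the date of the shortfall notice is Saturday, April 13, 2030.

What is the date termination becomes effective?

The last day of the make-up period: April 13, 2030 + 90 days = July 12, 2030.
The last day of the appeal period: July 12, 2030 + 9 days = July 21, 2030.
Adding 28 calendar days to July 21, 2030 gives August 18, 2030, which is the last day of the waiting period.
The date termination becomes effective: 74 calendar days after August 18, 2030 is October 31, 2030.

October 31, 2030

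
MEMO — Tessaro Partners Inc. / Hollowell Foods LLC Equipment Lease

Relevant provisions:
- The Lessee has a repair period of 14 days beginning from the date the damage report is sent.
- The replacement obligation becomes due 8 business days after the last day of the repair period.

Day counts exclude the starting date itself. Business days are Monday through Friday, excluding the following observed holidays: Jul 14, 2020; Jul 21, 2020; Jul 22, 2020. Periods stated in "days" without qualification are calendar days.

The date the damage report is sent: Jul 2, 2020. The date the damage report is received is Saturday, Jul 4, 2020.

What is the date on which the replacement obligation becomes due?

Jul 30, 2020

Adding 14 calendar days to Jul 2, 2020 gives Jul 16, 2020, which is the last day of the repair period.
The date on which the replacement obligation becomes due: 8 business days after Thursday, Jul 16, 2020, skipping weekends and the listed holidays on Jul 21, Jul 22 — Jul 17, Jul 20, Jul 23, Jul 24, Jul 27, Jul 28, Jul 29, Jul 30 — lands on Thursday, Jul 30, 2020.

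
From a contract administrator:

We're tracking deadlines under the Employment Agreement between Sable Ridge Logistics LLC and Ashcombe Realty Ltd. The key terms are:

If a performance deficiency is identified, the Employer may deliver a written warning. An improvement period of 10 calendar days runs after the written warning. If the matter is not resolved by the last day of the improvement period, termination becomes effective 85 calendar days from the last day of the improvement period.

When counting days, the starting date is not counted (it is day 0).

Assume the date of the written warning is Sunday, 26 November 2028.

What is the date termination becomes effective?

1 March 2029

The last day of the improvement period: 26 November 2028 + 10 days = 6 December 2028.
The date termination becomes effective: 6 December 2028 + 85 days = 1 March 2029.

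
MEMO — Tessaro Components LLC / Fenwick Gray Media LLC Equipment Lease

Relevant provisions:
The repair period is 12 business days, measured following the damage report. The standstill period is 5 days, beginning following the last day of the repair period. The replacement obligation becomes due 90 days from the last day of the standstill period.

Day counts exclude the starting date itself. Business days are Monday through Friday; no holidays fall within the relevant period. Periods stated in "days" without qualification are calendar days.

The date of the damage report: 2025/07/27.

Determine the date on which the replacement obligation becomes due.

2025/11/15

From Sunday, 2025/07/27, 12 business days (Jul 28, Jul 29, Jul 30, Jul 31, …, Aug 8, Aug 11, Aug 12, skipping weekends) brings us to Tuesday, 2025/08/12, which is the last day of the repair period.
The last day of the standstill period: 5 calendar days after 2025/08/12 is 2025/08/17.
The date on which the replacement obligation becomes due: 2025/08/17 + 90 days = 2025/11/15.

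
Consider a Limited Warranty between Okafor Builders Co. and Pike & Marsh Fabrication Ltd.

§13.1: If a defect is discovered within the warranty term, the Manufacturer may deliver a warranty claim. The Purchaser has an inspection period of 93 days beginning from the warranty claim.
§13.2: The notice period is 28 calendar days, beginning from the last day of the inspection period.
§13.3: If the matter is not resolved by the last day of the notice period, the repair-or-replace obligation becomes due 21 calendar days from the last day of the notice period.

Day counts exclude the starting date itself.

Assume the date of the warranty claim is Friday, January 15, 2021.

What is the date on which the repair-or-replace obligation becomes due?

June 6, 2021

The last day of the inspection period: January 15, 2021 + 93 days = April 18, 2021.
The last day of the notice period: April 18, 2021 + 28 days = May 16, 2021.
The date on which the repair-or-replace obligation becomes due: 21 calendar days after May 16, 2021 is June 6, 2021.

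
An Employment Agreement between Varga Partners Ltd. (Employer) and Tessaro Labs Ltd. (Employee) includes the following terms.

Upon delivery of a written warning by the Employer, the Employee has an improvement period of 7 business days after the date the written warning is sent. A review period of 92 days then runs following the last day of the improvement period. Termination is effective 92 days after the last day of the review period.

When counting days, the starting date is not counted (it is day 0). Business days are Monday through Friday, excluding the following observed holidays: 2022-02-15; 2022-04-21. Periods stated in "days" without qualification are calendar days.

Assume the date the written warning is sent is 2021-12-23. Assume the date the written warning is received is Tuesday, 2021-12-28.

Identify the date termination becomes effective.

2022-07-06

The last day of the improvement period: counting 7 business days from Thursday, 2021-12-23 (Dec 24, Dec 27, Dec 28, Dec 29, Dec 30, Dec 31, Jan 3, skipping weekends) reaches Monday, 2022-01-03.
Adding 92 calendar days to 2022-01-03 gives 2022-04-05, which is the last day of the review period.
The date termination becomes effective: 92 calendar days after 2022-04-05 is 2022-07-06.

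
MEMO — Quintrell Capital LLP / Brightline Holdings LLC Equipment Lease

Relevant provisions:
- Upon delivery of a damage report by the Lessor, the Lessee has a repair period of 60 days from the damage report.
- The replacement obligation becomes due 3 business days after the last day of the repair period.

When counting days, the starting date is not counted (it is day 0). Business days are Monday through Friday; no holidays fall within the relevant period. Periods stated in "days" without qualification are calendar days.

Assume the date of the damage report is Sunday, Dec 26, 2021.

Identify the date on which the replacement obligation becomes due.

Mar 1, 2022

The last day of the repair period: 60 calendar days after Dec 26, 2021 is Feb 24, 2022.
The date on which the replacement obligation becomes due: 3 business days after Thursday, Feb 24, 2022, skipping weekends — Feb 25, Feb 28, Mar 1 — lands on Tuesday, Mar 1, 2022.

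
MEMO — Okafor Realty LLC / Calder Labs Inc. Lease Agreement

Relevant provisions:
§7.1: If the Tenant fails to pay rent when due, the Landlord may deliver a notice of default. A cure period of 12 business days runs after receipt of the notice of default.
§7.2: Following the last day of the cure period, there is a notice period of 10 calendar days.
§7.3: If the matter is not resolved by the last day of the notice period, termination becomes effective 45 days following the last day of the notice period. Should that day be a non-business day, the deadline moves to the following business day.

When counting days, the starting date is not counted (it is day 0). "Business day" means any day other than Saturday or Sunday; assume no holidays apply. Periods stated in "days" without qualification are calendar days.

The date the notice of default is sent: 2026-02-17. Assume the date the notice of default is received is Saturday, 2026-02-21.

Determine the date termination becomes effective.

2026-05-04

The last day of the cure period: 12 business days after Saturday, 2026-02-21, skipping weekends — Feb 23, Feb 24, Feb 25, Feb 26, …, Mar 6, Mar 9, Mar 10 — lands on Tuesday, 2026-03-10.
The last day of the notice period: 2026-03-10 + 10 days = 2026-03-20.
Adding 45 calendar days to 2026-03-20 gives 2026-05-04, which is the date termination becomes effective. 2026-05-04 is a Monday, so no roll-forward applies.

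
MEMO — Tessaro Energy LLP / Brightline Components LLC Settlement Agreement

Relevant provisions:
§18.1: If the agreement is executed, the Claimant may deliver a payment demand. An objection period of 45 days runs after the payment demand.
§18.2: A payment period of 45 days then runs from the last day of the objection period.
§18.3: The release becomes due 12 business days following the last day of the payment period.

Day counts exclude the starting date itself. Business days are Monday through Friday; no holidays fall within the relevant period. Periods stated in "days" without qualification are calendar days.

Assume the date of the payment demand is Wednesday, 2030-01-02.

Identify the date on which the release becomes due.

2030-04-18

Adding 45 calendar days to 2030-01-02 gives 2030-02-16, which is the last day of the objection period.
The last day of the payment period: 45 calendar days after 2030-02-16 is 2030-04-02.
The date on which the release becomes due: counting 12 business days from Tuesday, 2030-04-02 (Apr 3, Apr 4, Apr 5, Apr 8, …, Apr 16, Apr 17, Apr 18, skipping weekends) reaches Thursday, 2030-04-18.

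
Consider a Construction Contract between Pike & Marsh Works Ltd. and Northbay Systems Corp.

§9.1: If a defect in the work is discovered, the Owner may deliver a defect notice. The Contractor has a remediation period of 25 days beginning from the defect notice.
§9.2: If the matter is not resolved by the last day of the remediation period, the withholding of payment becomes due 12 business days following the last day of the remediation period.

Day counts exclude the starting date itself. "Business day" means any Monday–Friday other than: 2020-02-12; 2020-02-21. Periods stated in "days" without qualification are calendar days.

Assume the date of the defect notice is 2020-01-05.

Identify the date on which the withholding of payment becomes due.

2020-02-18

Adding 25 calendar days to 2020-01-05 gives 2020-01-30, which is the last day of the remediation period.
The date on which the withholding of payment becomes due: counting 12 business days from Thursday, 2020-01-30 (Jan 31, Feb 3, Feb 4, Feb 5, …, Feb 14, Feb 17, Feb 18, skipping weekends and the listed holiday on Feb 12) reaches Tuesday, 2020-02-18.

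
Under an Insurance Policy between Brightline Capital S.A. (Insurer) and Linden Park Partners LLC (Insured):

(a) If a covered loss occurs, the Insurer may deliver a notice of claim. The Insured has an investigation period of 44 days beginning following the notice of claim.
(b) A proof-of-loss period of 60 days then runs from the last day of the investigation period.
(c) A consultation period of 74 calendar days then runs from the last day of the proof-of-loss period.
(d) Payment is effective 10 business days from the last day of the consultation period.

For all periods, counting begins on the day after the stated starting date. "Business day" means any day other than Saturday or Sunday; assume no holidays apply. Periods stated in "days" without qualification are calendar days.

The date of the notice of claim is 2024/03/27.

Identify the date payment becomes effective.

The last day of the investigation period: 2024/03/27 + 44 days = 2024/05/10.
The last day of the proof-of-loss period: 2024/05/10 + 60 days = 2024/07/09.
The last day of the consultation period: 2024/07/09 + 74 days = 2024/09/21.
The date payment becomes effective: counting 10 business days from Saturday, 2024/09/21 (Sep 23, Sep 24, Sep 25, Sep 26, Sep 27, Sep 30, Oct 1, Oct 2, Oct 3, Oct 4, skipping weekends) reaches Friday, 2024/10/04.

2024/10/04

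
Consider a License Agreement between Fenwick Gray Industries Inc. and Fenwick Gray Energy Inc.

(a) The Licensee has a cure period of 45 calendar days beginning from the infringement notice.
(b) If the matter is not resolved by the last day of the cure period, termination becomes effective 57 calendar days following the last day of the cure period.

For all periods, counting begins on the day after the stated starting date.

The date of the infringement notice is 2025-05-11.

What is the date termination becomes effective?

2025-08-21

Adding 45 calendar days to 2025-05-11 gives 2025-06-25, which is the last day of the cure period.
Adding 57 calendar days to 2025-06-25 gives 2025-08-21, which is the date termination becomes effective.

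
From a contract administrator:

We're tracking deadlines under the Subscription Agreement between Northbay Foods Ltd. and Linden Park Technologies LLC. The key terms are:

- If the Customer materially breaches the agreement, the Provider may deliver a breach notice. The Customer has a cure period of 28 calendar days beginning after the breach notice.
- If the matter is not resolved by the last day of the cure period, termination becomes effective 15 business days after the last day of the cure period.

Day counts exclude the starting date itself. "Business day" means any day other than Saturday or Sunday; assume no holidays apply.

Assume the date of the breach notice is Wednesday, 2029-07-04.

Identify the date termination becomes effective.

The last day of the cure period: 2029-07-04 + 28 days = 2029-08-01.
The date termination becomes effective: 15 business days after Wednesday, 2029-08-01, skipping weekends — Aug 2, Aug 3, Aug 6, Aug 7, …, Aug 20, Aug 21, Aug 22 — lands on Wednesday, 2029-08-22.

2029-08-22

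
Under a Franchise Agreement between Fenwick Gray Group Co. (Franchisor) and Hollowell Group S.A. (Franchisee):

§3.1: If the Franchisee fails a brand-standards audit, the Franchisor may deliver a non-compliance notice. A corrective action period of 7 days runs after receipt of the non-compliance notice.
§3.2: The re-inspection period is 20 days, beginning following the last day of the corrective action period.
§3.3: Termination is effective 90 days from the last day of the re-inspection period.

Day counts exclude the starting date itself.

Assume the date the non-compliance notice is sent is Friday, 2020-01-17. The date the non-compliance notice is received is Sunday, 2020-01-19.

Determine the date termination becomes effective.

2020-05-15

The last day of the corrective action period: 7 calendar days after 2020-01-19 is 2020-01-26.
The last day of the re-inspection period: 2020-01-26 + 20 days = 2020-02-15.
The date termination becomes effective: 2020-02-15 + 90 days = 2020-05-15.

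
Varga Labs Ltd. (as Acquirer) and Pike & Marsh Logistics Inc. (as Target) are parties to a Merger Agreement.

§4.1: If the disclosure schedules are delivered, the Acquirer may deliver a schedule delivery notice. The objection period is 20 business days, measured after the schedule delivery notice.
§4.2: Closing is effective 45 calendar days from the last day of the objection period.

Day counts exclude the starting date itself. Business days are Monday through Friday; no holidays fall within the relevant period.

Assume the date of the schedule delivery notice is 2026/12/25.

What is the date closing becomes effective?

2027/03/08

From Friday, 2026/12/25, 20 business days (Dec 28, Dec 29, Dec 30, Dec 31, …, Jan 20, Jan 21, Jan 22, skipping weekends) brings us to Friday, 2027/01/22, which is the last day of the objection period.
Adding 45 calendar days to 2027/01/22 gives 2027/03/08, which is the date closing becomes effective.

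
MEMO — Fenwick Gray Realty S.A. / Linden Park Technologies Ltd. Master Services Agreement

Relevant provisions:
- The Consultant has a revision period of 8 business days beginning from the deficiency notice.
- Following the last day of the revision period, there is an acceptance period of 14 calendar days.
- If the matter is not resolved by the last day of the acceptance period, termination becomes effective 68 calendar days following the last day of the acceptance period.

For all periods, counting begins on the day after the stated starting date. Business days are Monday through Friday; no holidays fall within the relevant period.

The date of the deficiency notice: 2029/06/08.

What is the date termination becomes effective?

2029/09/10

The last day of the revision period: 8 business days after Friday, 2029/06/08, skipping weekends — Jun 11, Jun 12, Jun 13, Jun 14, Jun 15, Jun 18, Jun 19, Jun 20 — lands on Wednesday, 2029/06/20.
The last day of the acceptance period: 14 calendar days after 2029/06/20 is 2029/07/04.
The date termination becomes effective: 68 calendar days after 2029/07/04 is 2029/09/10.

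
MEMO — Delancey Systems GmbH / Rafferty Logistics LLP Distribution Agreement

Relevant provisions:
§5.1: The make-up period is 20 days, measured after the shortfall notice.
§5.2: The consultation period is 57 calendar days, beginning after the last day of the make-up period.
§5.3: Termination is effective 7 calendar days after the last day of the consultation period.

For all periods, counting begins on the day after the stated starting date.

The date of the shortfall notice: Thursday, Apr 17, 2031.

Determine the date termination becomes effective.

Jul 10, 2031

The last day of the make-up period: 20 calendar days after Apr 17, 2031 is May 7, 2031.
The last day of the consultation period: May 7, 2031 + 57 days = Jul 3, 2031.
Adding 7 calendar days to Jul 3, 2031 gives Jul 10, 2031, which is the date termination becomes effective.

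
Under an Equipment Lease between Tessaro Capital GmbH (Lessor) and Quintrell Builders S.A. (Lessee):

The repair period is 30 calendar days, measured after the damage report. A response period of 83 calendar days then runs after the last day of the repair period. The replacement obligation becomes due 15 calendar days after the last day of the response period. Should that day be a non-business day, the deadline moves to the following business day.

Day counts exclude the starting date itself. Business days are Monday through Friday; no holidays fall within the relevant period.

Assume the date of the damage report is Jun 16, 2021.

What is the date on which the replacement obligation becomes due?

Oct 22, 2021

The last day of the repair period: Jun 16, 2021 + 30 days = Jul 16, 2021.
The last day of the response period: 83 calendar days after Jul 16, 2021 is Oct 7, 2021.
The date on which the replacement obligation becomes due: Oct 7, 2021 + 15 days = Oct 22, 2021. Oct 22, 2021 is a Friday, so no roll-forward applies.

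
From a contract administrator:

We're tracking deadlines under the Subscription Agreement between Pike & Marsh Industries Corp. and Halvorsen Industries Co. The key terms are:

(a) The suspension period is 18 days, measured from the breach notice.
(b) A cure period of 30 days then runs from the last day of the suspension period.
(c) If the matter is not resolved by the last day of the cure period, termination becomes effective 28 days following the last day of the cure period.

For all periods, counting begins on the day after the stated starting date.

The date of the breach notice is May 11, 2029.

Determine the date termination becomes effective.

Jul 26, 2029

Adding 18 calendar days to May 11, 2029 gives May 29, 2029, which is the last day of the suspension period.
The last day of the cure period: 30 calendar days after May 29, 2029 is Jun 28, 2029.
The date termination becomes effective: 28 calendar days after Jun 28, 2029 is Jul 26, 2029.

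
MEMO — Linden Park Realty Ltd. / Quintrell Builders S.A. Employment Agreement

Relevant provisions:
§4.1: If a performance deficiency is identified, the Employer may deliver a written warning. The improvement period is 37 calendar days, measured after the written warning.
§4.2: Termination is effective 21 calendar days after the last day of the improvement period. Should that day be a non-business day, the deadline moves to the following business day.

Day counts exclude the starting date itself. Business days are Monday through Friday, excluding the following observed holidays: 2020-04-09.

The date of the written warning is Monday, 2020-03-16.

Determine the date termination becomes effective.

The last day of the improvement period: 2020-03-16 + 37 days = 2020-04-22.
The date termination becomes effective: 21 calendar days after 2020-04-22 is 2020-05-13. 2020-05-13 is a Wednesday and is not a listed holiday, so no roll-forward applies.

2020-05-13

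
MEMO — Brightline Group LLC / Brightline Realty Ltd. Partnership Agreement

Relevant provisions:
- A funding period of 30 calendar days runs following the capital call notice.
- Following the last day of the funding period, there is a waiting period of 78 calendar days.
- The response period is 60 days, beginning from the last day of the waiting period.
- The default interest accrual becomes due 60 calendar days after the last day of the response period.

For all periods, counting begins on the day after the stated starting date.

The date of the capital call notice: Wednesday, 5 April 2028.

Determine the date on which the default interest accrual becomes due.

19 November 2028

Adding 30 calendar days to 5 April 2028 gives 5 May 2028, which is the last day of the funding period.
The last day of the waiting period: 5 May 2028 + 78 days = 22 July 2028.
The last day of the response period: 60 calendar days after 22 July 2028 is 20 September 2028.
Adding 60 calendar days to 20 September 2028 gives 19 November 2028, which is the date on which the default interest accrual becomes due.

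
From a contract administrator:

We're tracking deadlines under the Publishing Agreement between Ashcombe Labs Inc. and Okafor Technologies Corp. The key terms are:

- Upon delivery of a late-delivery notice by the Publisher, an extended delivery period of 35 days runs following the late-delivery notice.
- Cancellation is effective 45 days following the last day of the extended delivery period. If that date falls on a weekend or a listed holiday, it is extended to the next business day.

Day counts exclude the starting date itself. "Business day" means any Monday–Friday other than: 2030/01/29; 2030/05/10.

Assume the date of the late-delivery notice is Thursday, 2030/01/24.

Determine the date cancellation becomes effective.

The last day of the extended delivery period: 2030/01/24 + 35 days = 2030/02/28.
The date cancellation becomes effective: 45 calendar days after 2030/02/28 is 2030/04/14. That falls on a Sunday, so it rolls to the next business day, Monday, 2030/04/15.

2030/04/15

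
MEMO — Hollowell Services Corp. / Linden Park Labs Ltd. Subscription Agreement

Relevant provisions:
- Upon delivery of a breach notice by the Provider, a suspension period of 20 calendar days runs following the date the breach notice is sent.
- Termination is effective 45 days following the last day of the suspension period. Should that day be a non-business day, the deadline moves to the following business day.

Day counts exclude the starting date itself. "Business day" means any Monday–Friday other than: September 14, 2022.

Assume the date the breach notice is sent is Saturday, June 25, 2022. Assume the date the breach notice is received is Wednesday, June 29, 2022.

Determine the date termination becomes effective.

Adding 20 calendar days to June 25, 2022 gives July 15, 2022, which is the last day of the suspension period.
The date termination becomes effective: 45 calendar days after July 15, 2022 is August 29, 2022. August 29, 2022 is a Monday and is not a listed holiday, so no roll-forward applies.

August 29, 2022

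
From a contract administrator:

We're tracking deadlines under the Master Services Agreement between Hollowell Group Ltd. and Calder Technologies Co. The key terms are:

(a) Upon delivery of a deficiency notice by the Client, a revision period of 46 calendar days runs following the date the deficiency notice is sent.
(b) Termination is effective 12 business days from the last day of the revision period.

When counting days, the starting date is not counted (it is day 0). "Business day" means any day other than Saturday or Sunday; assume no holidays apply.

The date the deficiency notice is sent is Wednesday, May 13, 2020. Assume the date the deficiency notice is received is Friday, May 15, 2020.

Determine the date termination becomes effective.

The last day of the revision period: May 13, 2020 + 46 days = June 28, 2020.
The date termination becomes effective: 12 business days after Sunday, June 28, 2020, skipping weekends — Jun 29, Jun 30, Jul 1, Jul 2, …, Jul 10, Jul 13, Jul 14 — lands on Tuesday, July 14, 2020.

July 14, 2020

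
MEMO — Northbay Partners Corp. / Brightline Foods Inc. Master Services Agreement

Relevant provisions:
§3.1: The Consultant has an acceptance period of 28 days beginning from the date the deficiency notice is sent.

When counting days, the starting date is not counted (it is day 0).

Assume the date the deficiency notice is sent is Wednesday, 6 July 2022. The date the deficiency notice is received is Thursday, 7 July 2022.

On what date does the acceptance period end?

3 August 2022

The last day of the acceptance period: 6 July 2022 + 28 days = 3 August 2022.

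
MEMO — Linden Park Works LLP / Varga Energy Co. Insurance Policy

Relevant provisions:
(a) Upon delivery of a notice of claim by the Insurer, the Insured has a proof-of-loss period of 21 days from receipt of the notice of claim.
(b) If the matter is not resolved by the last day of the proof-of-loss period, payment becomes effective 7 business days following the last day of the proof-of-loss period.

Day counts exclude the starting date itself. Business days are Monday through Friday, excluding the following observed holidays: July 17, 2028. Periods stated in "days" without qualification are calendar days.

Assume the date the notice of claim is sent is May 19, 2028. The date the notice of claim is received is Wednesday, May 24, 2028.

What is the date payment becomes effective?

Adding 21 calendar days to May 24, 2028 gives June 14, 2028, which is the last day of the proof-of-loss period.
From Wednesday, June 14, 2028, 7 business days (Jun 15, Jun 16, Jun 19, Jun 20, Jun 21, Jun 22, Jun 23, skipping weekends) brings us to Friday, June 23, 2028, which is the date payment becomes effective.

June 23, 2028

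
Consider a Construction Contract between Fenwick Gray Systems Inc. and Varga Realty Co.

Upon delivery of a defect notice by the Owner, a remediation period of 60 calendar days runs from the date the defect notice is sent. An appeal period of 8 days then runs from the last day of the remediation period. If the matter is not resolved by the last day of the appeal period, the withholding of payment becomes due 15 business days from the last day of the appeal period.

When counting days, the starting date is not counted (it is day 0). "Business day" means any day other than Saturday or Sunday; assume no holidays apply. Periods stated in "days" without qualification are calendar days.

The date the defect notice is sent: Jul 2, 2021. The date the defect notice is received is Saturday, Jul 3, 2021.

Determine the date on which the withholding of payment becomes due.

The last day of the remediation period: Jul 2, 2021 + 60 days = Aug 31, 2021.
The last day of the appeal period: 8 calendar days after Aug 31, 2021 is Sep 8, 2021.
The date on which the withholding of payment becomes due: 15 business days after Wednesday, Sep 8, 2021, skipping weekends — Sep 9, Sep 10, Sep 13, Sep 14, …, Sep 27, Sep 28, Sep 29 — lands on Wednesday, Sep 29, 2021.

Sep 29, 2021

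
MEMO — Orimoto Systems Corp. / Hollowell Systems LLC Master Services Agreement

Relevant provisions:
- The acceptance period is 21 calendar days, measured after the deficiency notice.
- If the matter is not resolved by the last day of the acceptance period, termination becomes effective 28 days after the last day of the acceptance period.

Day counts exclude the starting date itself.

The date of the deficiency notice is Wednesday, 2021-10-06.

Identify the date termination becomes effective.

The last day of the acceptance period: 21 calendar days after 2021-10-06 is 2021-10-27.
The date termination becomes effective: 28 calendar days after 2021-10-27 is 2021-11-24.

2021-11-24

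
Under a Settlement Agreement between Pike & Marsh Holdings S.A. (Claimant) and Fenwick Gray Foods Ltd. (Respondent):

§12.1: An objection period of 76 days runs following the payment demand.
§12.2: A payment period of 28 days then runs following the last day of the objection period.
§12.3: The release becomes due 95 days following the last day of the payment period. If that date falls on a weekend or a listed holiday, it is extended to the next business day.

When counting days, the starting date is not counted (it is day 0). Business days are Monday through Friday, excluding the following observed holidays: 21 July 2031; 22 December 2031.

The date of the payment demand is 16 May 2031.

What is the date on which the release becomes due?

1 December 2031

Adding 76 calendar days to 16 May 2031 gives 31 July 2031, which is the last day of the objection period.
The last day of the payment period: 28 calendar days after 31 July 2031 is 28 August 2031.
Adding 95 calendar days to 28 August 2031 gives 1 December 2031, which is the date on which the release becomes due. 1 December 2031 is a Monday and is not a listed holiday, so no roll-forward applies.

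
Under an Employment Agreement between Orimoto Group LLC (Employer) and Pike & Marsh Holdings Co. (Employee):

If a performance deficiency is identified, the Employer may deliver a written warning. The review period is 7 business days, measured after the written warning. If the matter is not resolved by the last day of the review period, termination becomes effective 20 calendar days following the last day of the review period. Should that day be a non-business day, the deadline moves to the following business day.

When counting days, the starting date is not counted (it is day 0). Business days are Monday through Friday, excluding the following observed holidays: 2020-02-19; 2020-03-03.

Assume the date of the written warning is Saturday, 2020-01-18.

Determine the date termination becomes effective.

2020-02-17

The last day of the review period: 7 business days after Saturday, 2020-01-18, skipping weekends — Jan 20, Jan 21, Jan 22, Jan 23, Jan 24, Jan 27, Jan 28 — lands on Tuesday, 2020-01-28.
Adding 20 calendar days to 2020-01-28 gives 2020-02-17, which is the date termination becomes effective. 2020-02-17 is a Monday and is not a listed holiday, so no roll-forward applies.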